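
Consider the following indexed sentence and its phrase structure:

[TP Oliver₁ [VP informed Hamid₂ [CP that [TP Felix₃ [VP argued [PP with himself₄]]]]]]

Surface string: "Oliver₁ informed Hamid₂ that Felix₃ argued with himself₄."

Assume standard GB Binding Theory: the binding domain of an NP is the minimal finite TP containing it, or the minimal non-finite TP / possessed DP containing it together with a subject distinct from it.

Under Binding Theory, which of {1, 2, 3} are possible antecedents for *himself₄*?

*himself* is an anaphor, so Principle A applies: it must be bound in its binding domain.
Binding domain of *himself₄*: the embedded TP, whose subject is Felix₃.
*Oliver₁* c-commands the anaphor but is outside its binding domain → cannot satisfy Principle A.
*Hamid₂* c-commands the anaphor but is outside its binding domain → cannot satisfy Principle A.
*Felix₃* c-commands the anaphor within its binding domain → licit binder.

{3}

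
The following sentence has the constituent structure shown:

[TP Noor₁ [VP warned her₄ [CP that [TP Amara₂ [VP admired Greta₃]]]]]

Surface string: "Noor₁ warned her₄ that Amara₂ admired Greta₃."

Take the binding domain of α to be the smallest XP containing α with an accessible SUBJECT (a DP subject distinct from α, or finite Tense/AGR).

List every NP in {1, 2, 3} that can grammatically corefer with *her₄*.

*her* is a pronoun, so Principle B applies: it must be free in its binding domain.
Binding domain of *her₄*: the matrix TP, whose subject is Noor₁.
*Noor₁* c-commands the pronoun within its binding domain → coindexation would violate Principle B.
*Amara₂*: the pronoun c-commands this R-expression → coindexation would violate Principle C on *Amara₂*.
*Greta₃*: the pronoun c-commands this R-expression → coindexation would violate Principle C on *Greta₃*.

none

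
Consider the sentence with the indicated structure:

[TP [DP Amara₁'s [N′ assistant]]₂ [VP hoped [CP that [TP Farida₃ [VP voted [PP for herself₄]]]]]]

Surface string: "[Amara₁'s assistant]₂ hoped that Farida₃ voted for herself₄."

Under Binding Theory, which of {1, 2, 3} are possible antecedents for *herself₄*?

{3}

*herself* is an anaphor, so Principle A applies: it must be bound in its binding domain.
Binding domain of *herself₄*: the embedded TP, whose subject is Farida₃.
*Amara₁* does not c-command the anaphor → cannot bind it.
*[Amara₁'s assistant]₂* c-commands the anaphor but is outside its binding domain → cannot satisfy Principle A.
*Farida₃* c-commands the anaphor within its binding domain → licit binder.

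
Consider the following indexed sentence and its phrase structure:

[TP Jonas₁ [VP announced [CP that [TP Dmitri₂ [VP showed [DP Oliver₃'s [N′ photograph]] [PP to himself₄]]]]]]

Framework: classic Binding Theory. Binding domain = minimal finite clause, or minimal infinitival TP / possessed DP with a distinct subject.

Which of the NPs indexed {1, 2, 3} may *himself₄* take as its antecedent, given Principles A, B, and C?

*himself* is an anaphor, so Principle A applies: it must be bound in its binding domain.
Binding domain of *himself₄*: the embedded TP, whose subject is Dmitri₂.
*Jonas₁* c-commands the anaphor but is outside its binding domain → cannot satisfy Principle A.
*Dmitri₂* c-commands the anaphor within its binding domain → licit binder.
*Oliver₃* does not c-command the anaphor → cannot bind it.

{2}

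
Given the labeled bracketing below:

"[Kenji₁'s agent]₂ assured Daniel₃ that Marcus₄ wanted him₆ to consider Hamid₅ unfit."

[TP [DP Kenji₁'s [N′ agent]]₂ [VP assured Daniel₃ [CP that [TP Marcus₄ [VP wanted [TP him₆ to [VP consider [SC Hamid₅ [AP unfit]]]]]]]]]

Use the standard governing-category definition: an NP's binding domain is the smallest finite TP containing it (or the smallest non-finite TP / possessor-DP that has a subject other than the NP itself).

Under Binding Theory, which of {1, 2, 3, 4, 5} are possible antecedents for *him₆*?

*him* is a pronoun, so Principle B applies: it must be free in its binding domain.
Binding domain of *him₆*: the embedded TP, whose subject is Marcus₄.
*Kenji₁* and the pronoun do not c-command one another → neither Principle B nor Principle C is at stake; coindexation permitted.
*[Kenji₁'s agent]₂* c-commands the pronoun but from outside its binding domain, and is not c-commanded by it → coindexation permitted.
*Daniel₃* c-commands the pronoun but from outside its binding domain, and is not c-commanded by it → coindexation permitted.
*Marcus₄* c-commands the pronoun within its binding domain → coindexation would violate Principle B.
*Hamid₅*: the pronoun c-commands this R-expression → coindexation would violate Principle C on *Hamid₅*.

{1, 2, 3}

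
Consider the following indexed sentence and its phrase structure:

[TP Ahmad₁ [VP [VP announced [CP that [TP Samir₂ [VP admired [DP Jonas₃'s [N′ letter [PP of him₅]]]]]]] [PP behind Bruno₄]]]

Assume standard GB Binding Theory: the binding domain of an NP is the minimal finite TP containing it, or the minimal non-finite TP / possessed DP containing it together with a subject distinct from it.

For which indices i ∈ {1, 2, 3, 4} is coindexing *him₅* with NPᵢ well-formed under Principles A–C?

{1, 2, 4}

*him* is a pronoun, so Principle B applies: it must be free in its binding domain.
Binding domain of *him₅*: the possessed DP, whose subject is Jonas₃.
*Ahmad₁* c-commands the pronoun but from outside its binding domain, and is not c-commanded by it → coindexation permitted.
*Samir₂* c-commands the pronoun but from outside its binding domain, and is not c-commanded by it → coindexation permitted.
*Jonas₃* c-commands the pronoun within its binding domain → coindexation would violate Principle B.
*Bruno₄* and the pronoun do not c-command one another → neither Principle B nor Principle C is at stake; coindexation permitted.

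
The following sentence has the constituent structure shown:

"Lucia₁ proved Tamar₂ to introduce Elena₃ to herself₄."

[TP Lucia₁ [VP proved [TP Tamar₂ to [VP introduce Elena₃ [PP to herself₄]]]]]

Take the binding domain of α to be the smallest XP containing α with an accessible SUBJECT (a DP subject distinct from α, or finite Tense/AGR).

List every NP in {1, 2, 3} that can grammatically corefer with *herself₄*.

{2, 3}

*herself* is an anaphor, so Principle A applies: it must be bound in its binding domain.
Binding domain of *herself₄*: the embedded TP, whose subject is Tamar₂.
*Lucia₁* c-commands the anaphor but is outside its binding domain → cannot satisfy Principle A.
*Tamar₂* c-commands the anaphor within its binding domain → licit binder.
*Elena₃* c-commands the anaphor within its binding domain → licit binder.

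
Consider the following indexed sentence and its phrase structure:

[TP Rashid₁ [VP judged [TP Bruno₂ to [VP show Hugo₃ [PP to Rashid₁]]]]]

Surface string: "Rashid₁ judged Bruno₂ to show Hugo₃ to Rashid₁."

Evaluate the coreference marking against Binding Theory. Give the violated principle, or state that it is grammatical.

Principle C

The two coindexed NPs are *Rashid₁* (the higher occurrence) and *Rashid₁* (the lower occurrence).
*Rashid₁* (the lower occurrence) is an R-expression. Principle C requires it to be free everywhere.
*Rashid₁* (the higher occurrence) c-commands it and carries the same index.
The R-expression is bound → Principle C violation.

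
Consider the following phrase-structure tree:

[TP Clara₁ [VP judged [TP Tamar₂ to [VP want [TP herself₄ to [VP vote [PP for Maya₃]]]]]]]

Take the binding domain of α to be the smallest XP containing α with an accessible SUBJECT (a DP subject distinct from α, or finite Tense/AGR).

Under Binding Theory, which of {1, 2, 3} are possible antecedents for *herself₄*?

*herself* is an anaphor, so Principle A applies: it must be bound in its binding domain.
Binding domain of *herself₄*: the embedded TP, whose subject is Tamar₂.
*Clara₁* c-commands the anaphor but is outside its binding domain → cannot satisfy Principle A.
*Tamar₂* c-commands the anaphor within its binding domain → licit binder.
*Maya₃* does not c-command the anaphor → cannot bind it.

{2}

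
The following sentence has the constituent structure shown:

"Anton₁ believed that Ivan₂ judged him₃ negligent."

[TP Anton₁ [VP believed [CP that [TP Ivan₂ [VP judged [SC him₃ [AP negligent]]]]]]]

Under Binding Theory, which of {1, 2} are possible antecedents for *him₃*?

*him* is a pronoun, so Principle B applies: it must be free in its binding domain.
Binding domain of *him₃*: the embedded TP, whose subject is Ivan₂.
*Anton₁* c-commands the pronoun but from outside its binding domain, and is not c-commanded by it → coindexation permitted.
*Ivan₂* c-commands the pronoun within its binding domain → coindexation would violate Principle B.

{1}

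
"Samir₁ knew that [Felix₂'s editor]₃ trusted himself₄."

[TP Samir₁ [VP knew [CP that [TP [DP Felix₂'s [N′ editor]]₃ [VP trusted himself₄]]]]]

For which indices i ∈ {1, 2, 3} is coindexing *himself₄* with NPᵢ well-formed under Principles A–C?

*himself* is an anaphor, so Principle A applies: it must be bound in its binding domain.
Binding domain of *himself₄*: the embedded TP, whose subject is [Felix₂'s editor]₃.
*Samir₁* c-commands the anaphor but is outside its binding domain → cannot satisfy Principle A.
*Felix₂* does not c-command the anaphor → cannot bind it.
*[Felix₂'s editor]₃* c-commands the anaphor within its binding domain → licit binder.

{3}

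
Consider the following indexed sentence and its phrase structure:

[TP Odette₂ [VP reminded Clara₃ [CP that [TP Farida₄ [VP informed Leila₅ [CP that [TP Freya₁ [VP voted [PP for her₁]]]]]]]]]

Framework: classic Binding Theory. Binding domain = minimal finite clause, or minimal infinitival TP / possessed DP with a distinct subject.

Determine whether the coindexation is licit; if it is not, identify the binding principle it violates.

Principle B

The two coindexed NPs are *Freya₁* and *her₁*.
*her₁* is a pronoun. Its binding domain is the embedded TP, whose subject is Freya₁.
*Freya₁* c-commands it within that domain and carries the same index.
The pronoun is locally bound → Principle B violation.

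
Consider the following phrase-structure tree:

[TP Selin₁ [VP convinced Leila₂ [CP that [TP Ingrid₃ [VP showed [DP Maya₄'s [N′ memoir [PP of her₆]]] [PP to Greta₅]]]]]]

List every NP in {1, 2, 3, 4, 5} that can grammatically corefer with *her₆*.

*her* is a pronoun, so Principle B applies: it must be free in its binding domain.
Binding domain of *her₆*: the possessed DP, whose subject is Maya₄.
*Selin₁* c-commands the pronoun but from outside its binding domain, and is not c-commanded by it → coindexation permitted.
*Leila₂* c-commands the pronoun but from outside its binding domain, and is not c-commanded by it → coindexation permitted.
*Ingrid₃* c-commands the pronoun but from outside its binding domain, and is not c-commanded by it → coindexation permitted.
*Maya₄* c-commands the pronoun within its binding domain → coindexation would violate Principle B.
*Greta₅* and the pronoun do not c-command one another → neither Principle B nor Principle C is at stake; coindexation permitted.

{1, 2, 3, 5}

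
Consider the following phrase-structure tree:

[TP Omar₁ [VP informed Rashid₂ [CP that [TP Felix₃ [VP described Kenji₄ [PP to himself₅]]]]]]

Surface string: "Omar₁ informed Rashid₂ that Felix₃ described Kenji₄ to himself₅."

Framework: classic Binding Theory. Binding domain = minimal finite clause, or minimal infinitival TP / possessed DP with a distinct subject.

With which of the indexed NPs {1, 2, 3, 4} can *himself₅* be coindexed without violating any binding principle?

*himself* is an anaphor, so Principle A applies: it must be bound in its binding domain.
Binding domain of *himself₅*: the embedded TP, whose subject is Felix₃.
*Omar₁* c-commands the anaphor but is outside its binding domain → cannot satisfy Principle A.
*Rashid₂* c-commands the anaphor but is outside its binding domain → cannot satisfy Principle A.
*Felix₃* c-commands the anaphor within its binding domain → licit binder.
*Kenji₄* c-commands the anaphor within its binding domain → licit binder.

{3, 4}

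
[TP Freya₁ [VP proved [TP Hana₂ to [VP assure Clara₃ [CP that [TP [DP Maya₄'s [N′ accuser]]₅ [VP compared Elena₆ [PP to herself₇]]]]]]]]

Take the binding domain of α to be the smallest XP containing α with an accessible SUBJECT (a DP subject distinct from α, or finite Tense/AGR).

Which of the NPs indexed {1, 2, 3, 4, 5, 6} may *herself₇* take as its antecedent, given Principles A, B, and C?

*herself* is an anaphor, so Principle A applies: it must be bound in its binding domain.
Binding domain of *herself₇*: the embedded TP, whose subject is [Maya₄'s accuser]₅.
*Freya₁* c-commands the anaphor but is outside its binding domain → cannot satisfy Principle A.
*Hana₂* c-commands the anaphor but is outside its binding domain → cannot satisfy Principle A.
*Clara₃* c-commands the anaphor but is outside its binding domain → cannot satisfy Principle A.
*Maya₄* does not c-command the anaphor → cannot bind it.
*[Maya₄'s accuser]₅* c-commands the anaphor within its binding domain → licit binder.
*Elena₆* c-commands the anaphor within its binding domain → licit binder.

{5, 6}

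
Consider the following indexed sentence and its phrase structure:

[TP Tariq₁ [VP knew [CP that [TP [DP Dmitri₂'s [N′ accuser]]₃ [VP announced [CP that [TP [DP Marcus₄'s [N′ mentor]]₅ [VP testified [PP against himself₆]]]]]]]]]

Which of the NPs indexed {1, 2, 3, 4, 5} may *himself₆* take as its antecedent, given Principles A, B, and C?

*himself* is an anaphor, so Principle A applies: it must be bound in its binding domain.
Binding domain of *himself₆*: the embedded TP, whose subject is [Marcus₄'s mentor]₅.
*Tariq₁* c-commands the anaphor but is outside its binding domain → cannot satisfy Principle A.
*Dmitri₂* does not c-command the anaphor → cannot bind it.
*[Dmitri₂'s accuser]₃* c-commands the anaphor but is outside its binding domain → cannot satisfy Principle A.
*Marcus₄* does not c-command the anaphor → cannot bind it.
*[Marcus₄'s mentor]₅* c-commands the anaphor within its binding domain → licit binder.

{5}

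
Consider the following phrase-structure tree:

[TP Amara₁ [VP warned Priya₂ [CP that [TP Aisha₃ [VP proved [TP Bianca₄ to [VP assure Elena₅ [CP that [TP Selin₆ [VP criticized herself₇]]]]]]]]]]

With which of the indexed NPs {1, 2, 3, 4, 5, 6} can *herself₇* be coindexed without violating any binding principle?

{6}

*herself* is an anaphor, so Principle A applies: it must be bound in its binding domain.
Binding domain of *herself₇*: the embedded TP, whose subject is Selin₆.
*Amara₁* c-commands the anaphor but is outside its binding domain → cannot satisfy Principle A.
*Priya₂* c-commands the anaphor but is outside its binding domain → cannot satisfy Principle A.
*Aisha₃* c-commands the anaphor but is outside its binding domain → cannot satisfy Principle A.
*Bianca₄* c-commands the anaphor but is outside its binding domain → cannot satisfy Principle A.
*Elena₅* c-commands the anaphor but is outside its binding domain → cannot satisfy Principle A.
*Selin₆* c-commands the anaphor within its binding domain → licit binder.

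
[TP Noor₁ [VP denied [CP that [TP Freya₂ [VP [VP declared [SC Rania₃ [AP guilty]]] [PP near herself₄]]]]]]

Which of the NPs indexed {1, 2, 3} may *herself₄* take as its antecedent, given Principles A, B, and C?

{2}

*herself* is an anaphor, so Principle A applies: it must be bound in its binding domain.
Binding domain of *herself₄*: the embedded TP, whose subject is Freya₂.
*Noor₁* c-commands the anaphor but is outside its binding domain → cannot satisfy Principle A.
*Freya₂* c-commands the anaphor within its binding domain → licit binder.
*Rania₃* does not c-command the anaphor → cannot bind it.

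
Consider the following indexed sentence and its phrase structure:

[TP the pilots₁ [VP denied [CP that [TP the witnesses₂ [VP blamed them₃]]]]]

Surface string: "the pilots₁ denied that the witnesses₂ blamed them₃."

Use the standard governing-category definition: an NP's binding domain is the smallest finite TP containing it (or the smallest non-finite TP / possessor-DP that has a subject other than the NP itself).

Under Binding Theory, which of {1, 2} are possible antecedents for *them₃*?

*them* is a pronoun, so Principle B applies: it must be free in its binding domain.
Binding domain of *them₃*: the embedded TP, whose subject is the witnesses₂.
*the pilots₁* c-commands the pronoun but from outside its binding domain, and is not c-commanded by it → coindexation permitted.
*the witnesses₂* c-commands the pronoun within its binding domain → coindexation would violate Principle B.

{1}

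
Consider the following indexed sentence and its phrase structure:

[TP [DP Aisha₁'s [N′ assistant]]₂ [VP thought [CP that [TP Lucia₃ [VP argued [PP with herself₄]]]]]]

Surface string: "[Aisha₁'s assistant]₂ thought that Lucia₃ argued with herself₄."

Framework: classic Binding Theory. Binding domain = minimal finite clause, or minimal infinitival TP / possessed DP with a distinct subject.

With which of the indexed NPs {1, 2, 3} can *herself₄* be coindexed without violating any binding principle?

{3}

*herself* is an anaphor, so Principle A applies: it must be bound in its binding domain.
Binding domain of *herself₄*: the embedded TP, whose subject is Lucia₃.
*Aisha₁* does not c-command the anaphor → cannot bind it.
*[Aisha₁'s assistant]₂* c-commands the anaphor but is outside its binding domain → cannot satisfy Principle A.
*Lucia₃* c-commands the anaphor within its binding domain → licit binder.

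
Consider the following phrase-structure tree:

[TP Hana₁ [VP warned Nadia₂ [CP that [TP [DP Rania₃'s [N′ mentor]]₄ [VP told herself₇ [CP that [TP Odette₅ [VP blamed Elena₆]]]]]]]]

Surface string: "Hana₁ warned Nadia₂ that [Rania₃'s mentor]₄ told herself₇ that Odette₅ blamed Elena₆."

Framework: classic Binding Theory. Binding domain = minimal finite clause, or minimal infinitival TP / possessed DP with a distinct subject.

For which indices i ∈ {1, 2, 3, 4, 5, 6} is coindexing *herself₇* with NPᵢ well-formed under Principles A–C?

{4}

*herself* is an anaphor, so Principle A applies: it must be bound in its binding domain.
Binding domain of *herself₇*: the embedded TP, whose subject is [Rania₃'s mentor]₄.
*Hana₁* c-commands the anaphor but is outside its binding domain → cannot satisfy Principle A.
*Nadia₂* c-commands the anaphor but is outside its binding domain → cannot satisfy Principle A.
*Rania₃* does not c-command the anaphor → cannot bind it.
*[Rania₃'s mentor]₄* c-commands the anaphor within its binding domain → licit binder.
*Odette₅* does not c-command the anaphor → cannot bind it.
*Elena₆* does not c-command the anaphor → cannot bind it.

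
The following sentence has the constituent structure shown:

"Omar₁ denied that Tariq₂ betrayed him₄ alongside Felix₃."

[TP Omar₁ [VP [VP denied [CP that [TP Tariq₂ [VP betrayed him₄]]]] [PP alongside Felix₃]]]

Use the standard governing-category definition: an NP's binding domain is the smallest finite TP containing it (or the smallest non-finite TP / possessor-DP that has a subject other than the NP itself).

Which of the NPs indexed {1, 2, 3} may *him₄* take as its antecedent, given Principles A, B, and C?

{1, 3}

*him* is a pronoun, so Principle B applies: it must be free in its binding domain.
Binding domain of *him₄*: the embedded TP, whose subject is Tariq₂.
*Omar₁* c-commands the pronoun but from outside its binding domain, and is not c-commanded by it → coindexation permitted.
*Tariq₂* c-commands the pronoun within its binding domain → coindexation would violate Principle B.
*Felix₃* and the pronoun do not c-command one another → neither Principle B nor Principle C is at stake; coindexation permitted.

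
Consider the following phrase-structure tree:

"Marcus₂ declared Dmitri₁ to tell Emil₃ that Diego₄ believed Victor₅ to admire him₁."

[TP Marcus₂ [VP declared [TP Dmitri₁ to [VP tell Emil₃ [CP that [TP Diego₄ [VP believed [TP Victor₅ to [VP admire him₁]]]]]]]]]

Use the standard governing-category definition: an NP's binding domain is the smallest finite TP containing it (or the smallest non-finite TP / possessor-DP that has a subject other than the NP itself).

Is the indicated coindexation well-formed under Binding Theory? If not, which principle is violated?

The two coindexed NPs are *Dmitri₁* and *him₁*.
*him₁* is a pronoun; its binding domain is the embedded TP, whose subject is Victor₅. Within that domain it is c-commanded only by *Victor₅*, which carries a different index — the pronoun is free locally, so Principle B holds.
*Dmitri₁* is an R-expression; *him₁* does not c-command it, and no other NP shares its index, so Principle C is satisfied.
All principles are respected.

grammatical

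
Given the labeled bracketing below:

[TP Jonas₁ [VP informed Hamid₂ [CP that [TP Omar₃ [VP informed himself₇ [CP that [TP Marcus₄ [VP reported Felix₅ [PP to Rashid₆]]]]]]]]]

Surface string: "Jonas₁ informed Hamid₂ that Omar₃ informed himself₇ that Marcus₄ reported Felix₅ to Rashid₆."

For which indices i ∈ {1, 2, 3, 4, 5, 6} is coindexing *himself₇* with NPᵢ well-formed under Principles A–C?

{3}

*himself* is an anaphor, so Principle A applies: it must be bound in its binding domain.
Binding domain of *himself₇*: the embedded TP, whose subject is Omar₃.
*Jonas₁* c-commands the anaphor but is outside its binding domain → cannot satisfy Principle A.
*Hamid₂* c-commands the anaphor but is outside its binding domain → cannot satisfy Principle A.
*Omar₃* c-commands the anaphor within its binding domain → licit binder.
*Marcus₄* does not c-command the anaphor → cannot bind it.
*Felix₅* does not c-command the anaphor → cannot bind it.
*Rashid₆* does not c-command the anaphor → cannot bind it.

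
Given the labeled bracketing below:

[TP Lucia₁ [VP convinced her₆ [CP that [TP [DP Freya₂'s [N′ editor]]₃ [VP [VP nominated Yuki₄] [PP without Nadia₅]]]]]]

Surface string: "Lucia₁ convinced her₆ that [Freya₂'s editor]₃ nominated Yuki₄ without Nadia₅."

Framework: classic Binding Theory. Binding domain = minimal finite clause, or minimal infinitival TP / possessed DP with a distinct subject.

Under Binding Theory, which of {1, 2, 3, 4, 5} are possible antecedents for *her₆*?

*her* is a pronoun, so Principle B applies: it must be free in its binding domain.
Binding domain of *her₆*: the matrix TP, whose subject is Lucia₁.
*Lucia₁* c-commands the pronoun within its binding domain → coindexation would violate Principle B.
*Freya₂*: the pronoun c-commands this R-expression → coindexation would violate Principle C on *Freya₂*.
*[Freya₂'s editor]₃*: the pronoun c-commands this R-expression → coindexation would violate Principle C on *[Freya₂'s editor]₃*.
*Yuki₄*: the pronoun c-commands this R-expression → coindexation would violate Principle C on *Yuki₄*.
*Nadia₅*: the pronoun c-commands this R-expression → coindexation would violate Principle C on *Nadia₅*.

none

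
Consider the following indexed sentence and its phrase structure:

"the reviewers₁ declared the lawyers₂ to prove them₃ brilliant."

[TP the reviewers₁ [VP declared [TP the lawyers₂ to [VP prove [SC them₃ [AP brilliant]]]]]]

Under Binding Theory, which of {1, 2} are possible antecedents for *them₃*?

{1}

*them* is a pronoun, so Principle B applies: it must be free in its binding domain.
Binding domain of *them₃*: the embedded TP, whose subject is the lawyers₂.
*the reviewers₁* c-commands the pronoun but from outside its binding domain, and is not c-commanded by it → coindexation permitted.
*the lawyers₂* c-commands the pronoun within its binding domain → coindexation would violate Principle B.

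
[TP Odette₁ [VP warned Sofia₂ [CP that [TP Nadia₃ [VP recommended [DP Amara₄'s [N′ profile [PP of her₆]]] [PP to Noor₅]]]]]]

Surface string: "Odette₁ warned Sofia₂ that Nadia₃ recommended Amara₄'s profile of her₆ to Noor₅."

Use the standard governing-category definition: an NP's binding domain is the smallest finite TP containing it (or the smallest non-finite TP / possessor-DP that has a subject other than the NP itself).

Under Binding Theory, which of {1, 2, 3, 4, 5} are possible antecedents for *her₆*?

*her* is a pronoun, so Principle B applies: it must be free in its binding domain.
Binding domain of *her₆*: the possessed DP, whose subject is Amara₄.
*Odette₁* c-commands the pronoun but from outside its binding domain, and is not c-commanded by it → coindexation permitted.
*Sofia₂* c-commands the pronoun but from outside its binding domain, and is not c-commanded by it → coindexation permitted.
*Nadia₃* c-commands the pronoun but from outside its binding domain, and is not c-commanded by it → coindexation permitted.
*Amara₄* c-commands the pronoun within its binding domain → coindexation would violate Principle B.
*Noor₅* and the pronoun do not c-command one another → neither Principle B nor Principle C is at stake; coindexation permitted.

{1, 2, 3, 5}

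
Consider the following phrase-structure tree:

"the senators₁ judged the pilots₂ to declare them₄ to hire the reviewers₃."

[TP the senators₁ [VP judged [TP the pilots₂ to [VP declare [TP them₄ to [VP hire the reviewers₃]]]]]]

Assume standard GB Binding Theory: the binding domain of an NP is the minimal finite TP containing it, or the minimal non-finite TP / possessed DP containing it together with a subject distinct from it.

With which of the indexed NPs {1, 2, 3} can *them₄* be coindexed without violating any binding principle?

*them* is a pronoun, so Principle B applies: it must be free in its binding domain.
Binding domain of *them₄*: the embedded TP, whose subject is the pilots₂.
*the senators₁* c-commands the pronoun but from outside its binding domain, and is not c-commanded by it → coindexation permitted.
*the pilots₂* c-commands the pronoun within its binding domain → coindexation would violate Principle B.
*the reviewers₃*: the pronoun c-commands this R-expression → coindexation would violate Principle C on *the reviewers₃*.

{1}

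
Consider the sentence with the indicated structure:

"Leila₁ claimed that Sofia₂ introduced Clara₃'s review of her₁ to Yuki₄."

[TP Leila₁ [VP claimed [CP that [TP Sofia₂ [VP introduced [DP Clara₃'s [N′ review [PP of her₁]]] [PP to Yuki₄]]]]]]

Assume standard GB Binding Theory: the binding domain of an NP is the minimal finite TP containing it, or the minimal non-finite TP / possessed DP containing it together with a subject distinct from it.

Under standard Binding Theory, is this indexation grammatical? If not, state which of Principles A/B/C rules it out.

The two coindexed NPs are *Leila₁* and *her₁*.
*her₁* is a pronoun; its binding domain is the possessed DP, whose subject is Clara₃. Within that domain it is c-commanded only by *Clara₃*, which carries a different index — the pronoun is free locally, so Principle B holds.
*Leila₁* is an R-expression; *her₁* does not c-command it, and no other NP shares its index, so Principle C is satisfied.
All principles are respected.

grammatical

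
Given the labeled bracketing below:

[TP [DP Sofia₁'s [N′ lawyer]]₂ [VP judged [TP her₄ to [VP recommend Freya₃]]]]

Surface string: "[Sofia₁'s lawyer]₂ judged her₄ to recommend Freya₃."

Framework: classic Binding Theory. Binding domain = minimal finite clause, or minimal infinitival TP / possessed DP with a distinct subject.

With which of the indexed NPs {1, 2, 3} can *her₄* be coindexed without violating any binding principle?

{1}

*her* is a pronoun, so Principle B applies: it must be free in its binding domain.
Binding domain of *her₄*: the matrix TP, whose subject is [Sofia₁'s lawyer]₂.
*Sofia₁* and the pronoun do not c-command one another → neither Principle B nor Principle C is at stake; coindexation permitted.
*[Sofia₁'s lawyer]₂* c-commands the pronoun within its binding domain → coindexation would violate Principle B.
*Freya₃*: the pronoun c-commands this R-expression → coindexation would violate Principle C on *Freya₃*.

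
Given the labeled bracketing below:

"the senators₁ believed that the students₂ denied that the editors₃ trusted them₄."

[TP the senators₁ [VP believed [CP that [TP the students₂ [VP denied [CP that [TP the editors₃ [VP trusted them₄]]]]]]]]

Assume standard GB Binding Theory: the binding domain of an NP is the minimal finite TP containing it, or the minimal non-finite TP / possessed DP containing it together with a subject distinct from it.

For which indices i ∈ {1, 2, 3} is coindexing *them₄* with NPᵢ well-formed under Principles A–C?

{1, 2}

*them* is a pronoun, so Principle B applies: it must be free in its binding domain.
Binding domain of *them₄*: the embedded TP, whose subject is the editors₃.
*the senators₁* c-commands the pronoun but from outside its binding domain, and is not c-commanded by it → coindexation permitted.
*the students₂* c-commands the pronoun but from outside its binding domain, and is not c-commanded by it → coindexation permitted.
*the editors₃* c-commands the pronoun within its binding domain → coindexation would violate Principle B.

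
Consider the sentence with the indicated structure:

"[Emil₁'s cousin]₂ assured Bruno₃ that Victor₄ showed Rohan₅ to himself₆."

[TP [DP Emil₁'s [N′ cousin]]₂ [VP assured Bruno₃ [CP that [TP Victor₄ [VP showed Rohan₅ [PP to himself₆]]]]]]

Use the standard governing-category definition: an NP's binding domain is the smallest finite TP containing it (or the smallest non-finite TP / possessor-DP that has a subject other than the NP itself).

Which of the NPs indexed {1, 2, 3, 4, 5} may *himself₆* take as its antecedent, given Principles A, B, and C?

{4, 5}

*himself* is an anaphor, so Principle A applies: it must be bound in its binding domain.
Binding domain of *himself₆*: the embedded TP, whose subject is Victor₄.
*Emil₁* does not c-command the anaphor → cannot bind it.
*[Emil₁'s cousin]₂* c-commands the anaphor but is outside its binding domain → cannot satisfy Principle A.
*Bruno₃* c-commands the anaphor but is outside its binding domain → cannot satisfy Principle A.
*Victor₄* c-commands the anaphor within its binding domain → licit binder.
*Rohan₅* c-commands the anaphor within its binding domain → licit binder.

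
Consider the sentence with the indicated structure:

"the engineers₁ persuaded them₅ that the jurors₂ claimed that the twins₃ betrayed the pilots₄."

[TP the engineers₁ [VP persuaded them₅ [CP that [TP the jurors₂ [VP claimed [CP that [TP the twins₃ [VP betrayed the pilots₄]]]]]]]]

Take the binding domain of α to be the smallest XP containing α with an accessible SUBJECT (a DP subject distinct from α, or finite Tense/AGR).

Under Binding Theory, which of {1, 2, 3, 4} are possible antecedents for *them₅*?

none

*them* is a pronoun, so Principle B applies: it must be free in its binding domain.
Binding domain of *them₅*: the matrix TP, whose subject is the engineers₁.
*the engineers₁* c-commands the pronoun within its binding domain → coindexation would violate Principle B.
*the jurors₂*: the pronoun c-commands this R-expression → coindexation would violate Principle C on *the jurors₂*.
*the twins₃*: the pronoun c-commands this R-expression → coindexation would violate Principle C on *the twins₃*.
*the pilots₄*: the pronoun c-commands this R-expression → coindexation would violate Principle C on *the pilots₄*.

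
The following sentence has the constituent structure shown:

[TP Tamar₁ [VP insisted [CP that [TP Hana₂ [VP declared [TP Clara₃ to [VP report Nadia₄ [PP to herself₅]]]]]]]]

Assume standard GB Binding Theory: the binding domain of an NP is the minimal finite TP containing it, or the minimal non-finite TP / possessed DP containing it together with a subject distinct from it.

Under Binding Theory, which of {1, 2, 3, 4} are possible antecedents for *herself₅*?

*herself* is an anaphor, so Principle A applies: it must be bound in its binding domain.
Binding domain of *herself₅*: the embedded TP, whose subject is Clara₃.
*Tamar₁* c-commands the anaphor but is outside its binding domain → cannot satisfy Principle A.
*Hana₂* c-commands the anaphor but is outside its binding domain → cannot satisfy Principle A.
*Clara₃* c-commands the anaphor within its binding domain → licit binder.
*Nadia₄* c-commands the anaphor within its binding domain → licit binder.

{3, 4}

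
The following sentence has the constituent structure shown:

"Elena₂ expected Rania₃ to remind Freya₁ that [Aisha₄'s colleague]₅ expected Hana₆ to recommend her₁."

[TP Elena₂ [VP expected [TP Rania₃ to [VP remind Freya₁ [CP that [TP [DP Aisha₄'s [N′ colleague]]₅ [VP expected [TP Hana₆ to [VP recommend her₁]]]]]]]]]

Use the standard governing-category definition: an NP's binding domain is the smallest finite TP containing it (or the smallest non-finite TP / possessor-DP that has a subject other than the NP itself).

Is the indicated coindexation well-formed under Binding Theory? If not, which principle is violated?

The two coindexed NPs are *Freya₁* and *her₁*.
*her₁* is a pronoun; its binding domain is the embedded TP, whose subject is Hana₆. Within that domain it is c-commanded only by *Hana₆*, which carries a different index — the pronoun is free locally, so Principle B holds.
*Freya₁* is an R-expression; *her₁* does not c-command it, and no other NP shares its index, so Principle C is satisfied.
All principles are respected.

grammatical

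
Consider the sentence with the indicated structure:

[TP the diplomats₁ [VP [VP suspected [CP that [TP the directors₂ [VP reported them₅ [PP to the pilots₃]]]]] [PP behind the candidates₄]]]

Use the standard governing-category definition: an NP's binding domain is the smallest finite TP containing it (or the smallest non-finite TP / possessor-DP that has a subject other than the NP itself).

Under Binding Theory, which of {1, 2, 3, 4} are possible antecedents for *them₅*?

*them* is a pronoun, so Principle B applies: it must be free in its binding domain.
Binding domain of *them₅*: the embedded TP, whose subject is the directors₂.
*the diplomats₁* c-commands the pronoun but from outside its binding domain, and is not c-commanded by it → coindexation permitted.
*the directors₂* c-commands the pronoun within its binding domain → coindexation would violate Principle B.
*the pilots₃*: the pronoun c-commands this R-expression → coindexation would violate Principle C on *the pilots₃*.
*the candidates₄* and the pronoun do not c-command one another → neither Principle B nor Principle C is at stake; coindexation permitted.

{1, 4}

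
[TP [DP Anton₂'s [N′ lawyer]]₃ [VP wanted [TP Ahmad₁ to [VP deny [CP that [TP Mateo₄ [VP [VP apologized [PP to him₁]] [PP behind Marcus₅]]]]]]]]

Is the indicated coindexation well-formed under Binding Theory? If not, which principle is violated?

The two coindexed NPs are *Ahmad₁* and *him₁*.
*him₁* is a pronoun; its binding domain is the embedded TP, whose subject is Mateo₄. Within that domain it is c-commanded only by *Mateo₄*, which carries a different index — the pronoun is free locally, so Principle B holds.
*Ahmad₁* is an R-expression; *him₁* does not c-command it, and no other NP shares its index, so Principle C is satisfied.
All principles are respected.

grammatical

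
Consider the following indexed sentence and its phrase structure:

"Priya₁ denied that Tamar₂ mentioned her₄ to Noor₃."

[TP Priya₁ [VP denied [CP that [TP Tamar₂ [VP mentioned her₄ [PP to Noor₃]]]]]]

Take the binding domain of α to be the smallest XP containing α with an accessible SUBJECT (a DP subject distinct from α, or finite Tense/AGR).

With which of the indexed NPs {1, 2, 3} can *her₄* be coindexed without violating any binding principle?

*her* is a pronoun, so Principle B applies: it must be free in its binding domain.
Binding domain of *her₄*: the embedded TP, whose subject is Tamar₂.
*Priya₁* c-commands the pronoun but from outside its binding domain, and is not c-commanded by it → coindexation permitted.
*Tamar₂* c-commands the pronoun within its binding domain → coindexation would violate Principle B.
*Noor₃*: the pronoun c-commands this R-expression → coindexation would violate Principle C on *Noor₃*.

{1}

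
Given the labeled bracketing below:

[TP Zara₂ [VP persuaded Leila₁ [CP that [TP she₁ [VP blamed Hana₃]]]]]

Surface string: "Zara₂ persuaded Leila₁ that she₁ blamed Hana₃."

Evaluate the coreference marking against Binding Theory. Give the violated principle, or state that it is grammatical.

grammatical

The two coindexed NPs are *Leila₁* and *she₁*.
*she₁* is a pronoun; nothing c-commands it within its binding domain (the embedded TP.), so Principle B holds trivially.
*Leila₁* is an R-expression; *she₁* does not c-command it, and no other NP shares its index, so Principle C is satisfied.
All principles are respected.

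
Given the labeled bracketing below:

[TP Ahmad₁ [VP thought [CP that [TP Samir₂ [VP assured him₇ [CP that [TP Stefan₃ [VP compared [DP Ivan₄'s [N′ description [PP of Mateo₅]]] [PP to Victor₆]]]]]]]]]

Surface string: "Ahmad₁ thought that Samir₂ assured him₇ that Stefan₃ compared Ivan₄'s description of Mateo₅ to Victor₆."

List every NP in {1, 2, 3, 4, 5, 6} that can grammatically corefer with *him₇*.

*him* is a pronoun, so Principle B applies: it must be free in its binding domain.
Binding domain of *him₇*: the embedded TP, whose subject is Samir₂.
*Ahmad₁* c-commands the pronoun but from outside its binding domain, and is not c-commanded by it → coindexation permitted.
*Samir₂* c-commands the pronoun within its binding domain → coindexation would violate Principle B.
*Stefan₃*: the pronoun c-commands this R-expression → coindexation would violate Principle C on *Stefan₃*.
*Ivan₄*: the pronoun c-commands this R-expression → coindexation would violate Principle C on *Ivan₄*.
*Mateo₅*: the pronoun c-commands this R-expression → coindexation would violate Principle C on *Mateo₅*.
*Victor₆*: the pronoun c-commands this R-expression → coindexation would violate Principle C on *Victor₆*.

{1}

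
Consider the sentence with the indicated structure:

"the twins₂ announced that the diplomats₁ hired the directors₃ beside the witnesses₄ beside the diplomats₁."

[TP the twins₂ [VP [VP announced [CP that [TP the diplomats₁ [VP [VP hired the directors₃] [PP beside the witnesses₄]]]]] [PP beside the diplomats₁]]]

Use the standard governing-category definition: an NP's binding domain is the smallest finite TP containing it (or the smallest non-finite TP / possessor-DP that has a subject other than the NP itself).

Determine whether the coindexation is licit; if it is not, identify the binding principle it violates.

grammatical

The two coindexed NPs are *the diplomats₁* and *the diplomats₁*.
*the diplomats₁* is an R-expression; no coindexed NP c-commands it, so Principle C holds.
*the diplomats₁* is an R-expression; *the diplomats₁* does not c-command it, and no other NP shares its index, so Principle C is satisfied.
All principles are respected.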